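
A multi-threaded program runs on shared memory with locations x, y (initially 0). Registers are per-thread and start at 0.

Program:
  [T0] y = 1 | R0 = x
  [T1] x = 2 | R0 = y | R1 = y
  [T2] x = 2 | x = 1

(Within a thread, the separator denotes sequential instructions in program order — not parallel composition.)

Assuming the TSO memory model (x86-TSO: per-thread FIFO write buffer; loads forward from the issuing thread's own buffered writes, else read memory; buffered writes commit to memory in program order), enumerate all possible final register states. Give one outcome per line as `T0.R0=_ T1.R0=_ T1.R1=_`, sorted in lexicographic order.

T0.R0=0 T1.R0=0 T1.R1=0
T0.R0=0 T1.R0=0 T1.R1=1
T0.R0=0 T1.R0=1 T1.R1=1
T0.R0=1 T1.R0=0 T1.R1=0
T0.R0=1 T1.R0=0 T1.R1=1
T0.R0=1 T1.R0=1 T1.R1=1
T0.R0=2 T1.R0=0 T1.R1=0
T0.R0=2 T1.R0=0 T1.R1=1
T0.R0=2 T1.R0=1 T1.R1=1

outcome vector order: (T0.R0,T1.R0,T1.R1)
|TSO outcomes| = 9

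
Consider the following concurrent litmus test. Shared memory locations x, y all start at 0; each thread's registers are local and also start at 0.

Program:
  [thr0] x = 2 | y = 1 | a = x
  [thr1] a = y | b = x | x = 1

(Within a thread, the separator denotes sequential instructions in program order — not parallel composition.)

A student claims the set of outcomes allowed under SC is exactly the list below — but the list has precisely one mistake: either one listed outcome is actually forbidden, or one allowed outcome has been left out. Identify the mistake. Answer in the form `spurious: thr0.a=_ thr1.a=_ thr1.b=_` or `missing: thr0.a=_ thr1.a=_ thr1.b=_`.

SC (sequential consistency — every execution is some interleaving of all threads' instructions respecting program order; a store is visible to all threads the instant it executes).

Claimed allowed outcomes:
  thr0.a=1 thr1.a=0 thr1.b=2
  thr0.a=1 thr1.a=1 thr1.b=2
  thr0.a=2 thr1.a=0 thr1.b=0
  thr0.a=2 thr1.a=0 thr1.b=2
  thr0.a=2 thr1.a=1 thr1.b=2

missing: thr0.a=1 thr1.a=0 thr1.b=0

outcome vector order: (thr0.a,thr1.a,thr1.b)
under SC → 1/0/0 1/0/2 1/1/2 2/0/0 2/0/2 2/1/2
SC∖claimed = {1/0/0}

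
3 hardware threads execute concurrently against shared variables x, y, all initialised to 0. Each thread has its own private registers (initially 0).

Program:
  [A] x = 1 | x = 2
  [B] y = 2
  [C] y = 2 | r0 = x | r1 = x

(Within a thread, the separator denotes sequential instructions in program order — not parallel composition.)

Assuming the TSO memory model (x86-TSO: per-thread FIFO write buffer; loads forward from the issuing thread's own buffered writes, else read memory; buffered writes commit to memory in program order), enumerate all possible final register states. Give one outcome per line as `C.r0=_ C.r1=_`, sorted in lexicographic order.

C.r0=0 C.r1=0
C.r0=0 C.r1=1
C.r0=0 C.r1=2
C.r0=1 C.r1=1
C.r0=1 C.r1=2
C.r0=2 C.r1=2

outcome vector order: (C.r0,C.r1)
|TSO outcomes| = 6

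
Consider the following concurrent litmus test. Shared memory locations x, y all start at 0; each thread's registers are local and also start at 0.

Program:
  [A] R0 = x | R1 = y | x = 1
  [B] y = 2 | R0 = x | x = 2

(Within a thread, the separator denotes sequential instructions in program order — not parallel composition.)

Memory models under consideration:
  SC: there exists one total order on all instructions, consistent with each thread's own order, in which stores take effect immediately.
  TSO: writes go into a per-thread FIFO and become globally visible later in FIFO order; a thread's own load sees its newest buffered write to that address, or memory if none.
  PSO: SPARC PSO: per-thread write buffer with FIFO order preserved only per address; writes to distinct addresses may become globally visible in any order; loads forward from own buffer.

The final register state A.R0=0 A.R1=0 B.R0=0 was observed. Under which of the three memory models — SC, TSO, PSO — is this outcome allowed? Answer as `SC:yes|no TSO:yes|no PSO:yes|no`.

SC:yes TSO:yes PSO:yes

outcome vector order: (A.R0,A.R1,B.R0)
SC (5): <0 0 0>; <0 0 1>; <0 2 0>; <0 2 1>; <2 2 0>
TSO (5): <0 0 0>; <0 0 1>; <0 2 0>; <0 2 1>; <2 2 0>
PSO (6): <0 0 0>; <0 0 1>; <0 2 0>; <0 2 1>; <2 0 0>; <2 2 0>
target <0 0 0> ∈ {SC,TSO,PSO}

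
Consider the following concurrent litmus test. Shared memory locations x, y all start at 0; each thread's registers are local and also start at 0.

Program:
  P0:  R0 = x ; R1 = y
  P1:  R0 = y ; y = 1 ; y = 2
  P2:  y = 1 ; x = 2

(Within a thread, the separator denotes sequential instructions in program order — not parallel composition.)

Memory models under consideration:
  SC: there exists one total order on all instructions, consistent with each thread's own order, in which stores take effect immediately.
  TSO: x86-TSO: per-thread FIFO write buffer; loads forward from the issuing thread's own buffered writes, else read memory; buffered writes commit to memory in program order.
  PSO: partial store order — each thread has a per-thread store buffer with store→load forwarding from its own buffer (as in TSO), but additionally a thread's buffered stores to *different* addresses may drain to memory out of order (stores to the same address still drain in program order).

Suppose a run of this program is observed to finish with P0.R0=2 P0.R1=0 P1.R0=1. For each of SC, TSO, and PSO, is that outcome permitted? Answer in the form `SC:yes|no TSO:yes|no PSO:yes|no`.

SC:no TSO:no PSO:yes

outcome vector order: (P0.R0,P0.R1,P1.R0)
[SC] allowed = {(0,0,0); (0,0,1); (0,1,0); (0,1,1); (0,2,0); (0,2,1); (2,1,0); (2,1,1); (2,2,0); (2,2,1)}
[TSO] allowed = {(0,0,0); (0,0,1); (0,1,0); (0,1,1); (0,2,0); (0,2,1); (2,1,0); (2,1,1); (2,2,0); (2,2,1)}
[PSO] allowed = {(0,0,0); (0,0,1); (0,1,0); (0,1,1); (0,2,0); (0,2,1); (2,0,0); (2,0,1); (2,1,0); (2,1,1); (2,2,0); (2,2,1)}
target (2,0,1) ∈ {PSO}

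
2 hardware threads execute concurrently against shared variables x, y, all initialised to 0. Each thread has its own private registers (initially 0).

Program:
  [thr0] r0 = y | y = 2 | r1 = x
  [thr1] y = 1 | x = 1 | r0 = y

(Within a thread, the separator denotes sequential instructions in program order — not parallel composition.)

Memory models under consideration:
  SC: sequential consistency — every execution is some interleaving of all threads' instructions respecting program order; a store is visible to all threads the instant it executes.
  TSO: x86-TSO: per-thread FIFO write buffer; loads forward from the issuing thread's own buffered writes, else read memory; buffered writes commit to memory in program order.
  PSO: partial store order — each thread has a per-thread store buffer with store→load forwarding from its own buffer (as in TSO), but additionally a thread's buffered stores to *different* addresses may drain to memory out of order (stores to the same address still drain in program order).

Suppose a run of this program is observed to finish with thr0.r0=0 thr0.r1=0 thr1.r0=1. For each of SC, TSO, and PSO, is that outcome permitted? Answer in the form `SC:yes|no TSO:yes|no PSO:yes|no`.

outcome vector order: (thr0.r0,thr0.r1,thr1.r0)
[SC] allowed = {001 002 011 012 102 111 112}
[TSO] allowed = {001 002 011 012 101 102 111 112}
[PSO] allowed = {001 002 011 012 101 102 111 112}
target 001 ∈ {SC,TSO,PSO}

SC:yes TSO:yes PSO:yes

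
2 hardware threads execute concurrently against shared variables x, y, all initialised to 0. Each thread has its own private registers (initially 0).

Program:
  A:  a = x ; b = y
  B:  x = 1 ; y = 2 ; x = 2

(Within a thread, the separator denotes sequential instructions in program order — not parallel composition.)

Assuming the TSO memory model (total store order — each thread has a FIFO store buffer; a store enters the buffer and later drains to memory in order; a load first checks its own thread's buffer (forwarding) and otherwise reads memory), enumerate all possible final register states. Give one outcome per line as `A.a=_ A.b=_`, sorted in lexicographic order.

outcome vector order: (A.a,A.b)
|TSO outcomes| = 5

A.a=0 A.b=0
A.a=0 A.b=2
A.a=1 A.b=0
A.a=1 A.b=2
A.a=2 A.b=2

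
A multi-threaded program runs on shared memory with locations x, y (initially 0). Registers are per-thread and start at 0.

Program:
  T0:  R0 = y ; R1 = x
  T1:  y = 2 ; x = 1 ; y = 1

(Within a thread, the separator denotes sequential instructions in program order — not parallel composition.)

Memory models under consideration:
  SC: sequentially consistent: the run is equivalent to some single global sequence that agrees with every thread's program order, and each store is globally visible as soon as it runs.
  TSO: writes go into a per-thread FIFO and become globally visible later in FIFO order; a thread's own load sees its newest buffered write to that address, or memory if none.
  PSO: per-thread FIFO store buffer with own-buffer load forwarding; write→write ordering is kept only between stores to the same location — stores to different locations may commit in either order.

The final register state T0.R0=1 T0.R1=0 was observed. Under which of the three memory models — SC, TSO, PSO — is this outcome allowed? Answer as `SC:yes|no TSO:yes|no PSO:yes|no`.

SC:no TSO:no PSO:yes

outcome vector order: (T0.R0,T0.R1)
under SC → (0,0); (0,1); (1,1); (2,0); (2,1)
under TSO → (0,0); (0,1); (1,1); (2,0); (2,1)
under PSO → (0,0); (0,1); (1,0); (1,1); (2,0); (2,1)
target (1,0) ∈ {PSO}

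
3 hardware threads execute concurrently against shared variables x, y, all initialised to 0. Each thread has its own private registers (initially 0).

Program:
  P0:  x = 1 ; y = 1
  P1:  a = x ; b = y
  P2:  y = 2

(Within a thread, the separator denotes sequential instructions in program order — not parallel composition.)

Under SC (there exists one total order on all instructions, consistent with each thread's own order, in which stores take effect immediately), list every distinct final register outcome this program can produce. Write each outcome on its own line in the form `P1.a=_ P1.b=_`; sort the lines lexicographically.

outcome vector order: (P1.a,P1.b)
|SC outcomes| = 6

P1.a=0 P1.b=0
P1.a=0 P1.b=1
P1.a=0 P1.b=2
P1.a=1 P1.b=0
P1.a=1 P1.b=1
P1.a=1 P1.b=2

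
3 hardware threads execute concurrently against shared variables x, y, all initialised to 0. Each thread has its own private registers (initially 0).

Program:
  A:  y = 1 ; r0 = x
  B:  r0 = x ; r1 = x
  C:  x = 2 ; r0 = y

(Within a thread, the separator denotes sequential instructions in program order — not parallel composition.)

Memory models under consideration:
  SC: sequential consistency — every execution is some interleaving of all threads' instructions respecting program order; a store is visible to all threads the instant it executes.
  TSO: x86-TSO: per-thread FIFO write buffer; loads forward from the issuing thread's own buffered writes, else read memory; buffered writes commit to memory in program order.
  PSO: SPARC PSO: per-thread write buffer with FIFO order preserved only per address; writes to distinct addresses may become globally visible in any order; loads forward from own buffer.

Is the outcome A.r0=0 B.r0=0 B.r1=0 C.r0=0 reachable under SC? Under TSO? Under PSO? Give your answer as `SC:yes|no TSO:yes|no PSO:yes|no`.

outcome vector order: (A.r0,B.r0,B.r1,C.r0)
[SC] allowed = {<0 0 0 1>; <0 0 2 1>; <0 2 2 1>; <2 0 0 0>; <2 0 0 1>; <2 0 2 0>; <2 0 2 1>; <2 2 2 0>; <2 2 2 1>}
[TSO] allowed = {<0 0 0 0>; <0 0 0 1>; <0 0 2 0>; <0 0 2 1>; <0 2 2 0>; <0 2 2 1>; <2 0 0 0>; <2 0 0 1>; <2 0 2 0>; <2 0 2 1>; <2 2 2 0>; <2 2 2 1>}
[PSO] allowed = {<0 0 0 0>; <0 0 0 1>; <0 0 2 0>; <0 0 2 1>; <0 2 2 0>; <0 2 2 1>; <2 0 0 0>; <2 0 0 1>; <2 0 2 0>; <2 0 2 1>; <2 2 2 0>; <2 2 2 1>}
target <0 0 0 0> ∈ {TSO,PSO}

SC:no TSO:yes PSO:yes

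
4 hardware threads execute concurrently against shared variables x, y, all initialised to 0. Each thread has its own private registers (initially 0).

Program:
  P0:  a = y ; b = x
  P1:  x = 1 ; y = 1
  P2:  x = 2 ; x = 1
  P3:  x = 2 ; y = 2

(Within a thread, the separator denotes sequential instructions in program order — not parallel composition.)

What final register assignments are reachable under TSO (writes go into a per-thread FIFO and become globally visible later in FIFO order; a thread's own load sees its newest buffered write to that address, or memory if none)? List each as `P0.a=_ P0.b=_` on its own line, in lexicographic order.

outcome vector order: (P0.a,P0.b)
|TSO outcomes| = 7

P0.a=0 P0.b=0
P0.a=0 P0.b=1
P0.a=0 P0.b=2
P0.a=1 P0.b=1
P0.a=1 P0.b=2
P0.a=2 P0.b=1
P0.a=2 P0.b=2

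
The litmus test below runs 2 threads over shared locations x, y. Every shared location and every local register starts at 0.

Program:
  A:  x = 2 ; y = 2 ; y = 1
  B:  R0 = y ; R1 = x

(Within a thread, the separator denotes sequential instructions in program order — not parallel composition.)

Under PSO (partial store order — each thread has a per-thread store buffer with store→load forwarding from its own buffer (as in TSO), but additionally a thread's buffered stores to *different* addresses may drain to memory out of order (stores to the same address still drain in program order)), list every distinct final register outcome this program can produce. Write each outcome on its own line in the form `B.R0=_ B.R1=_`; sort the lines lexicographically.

B.R0=0 B.R1=0
B.R0=0 B.R1=2
B.R0=1 B.R1=0
B.R0=1 B.R1=2
B.R0=2 B.R1=0
B.R0=2 B.R1=2

outcome vector order: (B.R0,B.R1)
|PSO outcomes| = 6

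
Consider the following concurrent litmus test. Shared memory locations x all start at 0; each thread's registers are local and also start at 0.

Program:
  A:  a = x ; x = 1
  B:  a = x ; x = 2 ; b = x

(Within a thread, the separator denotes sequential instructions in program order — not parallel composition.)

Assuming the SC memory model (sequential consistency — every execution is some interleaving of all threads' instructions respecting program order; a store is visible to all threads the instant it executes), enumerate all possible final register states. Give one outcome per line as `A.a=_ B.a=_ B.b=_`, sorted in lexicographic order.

A.a=0 B.a=0 B.b=1
A.a=0 B.a=0 B.b=2
A.a=0 B.a=1 B.b=2
A.a=2 B.a=0 B.b=1
A.a=2 B.a=0 B.b=2

outcome vector order: (A.a,B.a,B.b)
|SC outcomes| = 5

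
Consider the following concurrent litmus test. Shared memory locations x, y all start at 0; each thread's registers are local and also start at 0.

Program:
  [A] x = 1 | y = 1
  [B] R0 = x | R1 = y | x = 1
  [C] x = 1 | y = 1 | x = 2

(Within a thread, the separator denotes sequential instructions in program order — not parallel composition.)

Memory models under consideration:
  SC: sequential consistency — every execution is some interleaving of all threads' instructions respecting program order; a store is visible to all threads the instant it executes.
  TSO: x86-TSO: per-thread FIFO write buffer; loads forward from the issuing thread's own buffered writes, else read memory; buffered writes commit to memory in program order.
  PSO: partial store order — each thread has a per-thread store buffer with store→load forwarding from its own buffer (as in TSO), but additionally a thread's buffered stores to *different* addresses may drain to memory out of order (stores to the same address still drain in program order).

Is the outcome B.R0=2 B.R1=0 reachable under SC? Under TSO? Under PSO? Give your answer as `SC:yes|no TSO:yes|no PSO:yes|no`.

SC:no TSO:no PSO:yes

outcome vector order: (B.R0,B.R1)
SC: 5 outcomes — {00 01 10 11 21}
TSO: 5 outcomes — {00 01 10 11 21}
PSO: 6 outcomes — {00 01 10 11 20 21}
target 20 ∈ {PSO}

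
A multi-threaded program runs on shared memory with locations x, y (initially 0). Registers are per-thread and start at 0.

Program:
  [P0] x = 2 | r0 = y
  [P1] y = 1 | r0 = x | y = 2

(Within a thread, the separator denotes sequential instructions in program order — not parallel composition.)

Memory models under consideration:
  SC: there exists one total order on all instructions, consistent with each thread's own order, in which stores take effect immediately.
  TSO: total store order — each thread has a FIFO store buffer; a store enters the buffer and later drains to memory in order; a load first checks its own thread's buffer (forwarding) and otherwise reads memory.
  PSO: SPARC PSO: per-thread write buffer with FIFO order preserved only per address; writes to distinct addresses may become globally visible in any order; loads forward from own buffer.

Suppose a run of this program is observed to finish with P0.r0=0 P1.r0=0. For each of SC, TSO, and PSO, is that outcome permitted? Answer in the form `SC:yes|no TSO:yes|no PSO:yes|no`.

outcome vector order: (P0.r0,P1.r0)
[SC] allowed = {<0 2>; <1 0>; <1 2>; <2 0>; <2 2>}
[TSO] allowed = {<0 0>; <0 2>; <1 0>; <1 2>; <2 0>; <2 2>}
[PSO] allowed = {<0 0>; <0 2>; <1 0>; <1 2>; <2 0>; <2 2>}
target <0 0> ∈ {TSO,PSO}

SC:no TSO:yes PSO:yes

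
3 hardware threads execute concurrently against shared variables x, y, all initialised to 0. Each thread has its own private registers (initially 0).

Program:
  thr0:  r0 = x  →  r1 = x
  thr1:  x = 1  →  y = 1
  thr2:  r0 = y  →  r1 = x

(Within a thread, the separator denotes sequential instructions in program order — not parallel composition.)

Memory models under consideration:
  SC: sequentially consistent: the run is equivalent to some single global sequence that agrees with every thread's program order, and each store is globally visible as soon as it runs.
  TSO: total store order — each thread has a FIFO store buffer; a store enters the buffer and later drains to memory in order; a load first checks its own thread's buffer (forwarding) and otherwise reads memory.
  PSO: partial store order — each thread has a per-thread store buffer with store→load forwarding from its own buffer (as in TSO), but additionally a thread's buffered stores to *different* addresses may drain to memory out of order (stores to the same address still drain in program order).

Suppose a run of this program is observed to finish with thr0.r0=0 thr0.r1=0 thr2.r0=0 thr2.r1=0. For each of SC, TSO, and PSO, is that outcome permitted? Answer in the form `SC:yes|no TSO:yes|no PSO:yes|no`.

SC:yes TSO:yes PSO:yes

outcome vector order: (thr0.r0,thr0.r1,thr2.r0,thr2.r1)
SC (9): 0/0/0/0, 0/0/0/1, 0/0/1/1, 0/1/0/0, 0/1/0/1, 0/1/1/1, 1/1/0/0, 1/1/0/1, 1/1/1/1
TSO (9): 0/0/0/0, 0/0/0/1, 0/0/1/1, 0/1/0/0, 0/1/0/1, 0/1/1/1, 1/1/0/0, 1/1/0/1, 1/1/1/1
PSO (12): 0/0/0/0, 0/0/0/1, 0/0/1/0, 0/0/1/1, 0/1/0/0, 0/1/0/1, 0/1/1/0, 0/1/1/1, 1/1/0/0, 1/1/0/1, 1/1/1/0, 1/1/1/1
target 0/0/0/0 ∈ {SC,TSO,PSO}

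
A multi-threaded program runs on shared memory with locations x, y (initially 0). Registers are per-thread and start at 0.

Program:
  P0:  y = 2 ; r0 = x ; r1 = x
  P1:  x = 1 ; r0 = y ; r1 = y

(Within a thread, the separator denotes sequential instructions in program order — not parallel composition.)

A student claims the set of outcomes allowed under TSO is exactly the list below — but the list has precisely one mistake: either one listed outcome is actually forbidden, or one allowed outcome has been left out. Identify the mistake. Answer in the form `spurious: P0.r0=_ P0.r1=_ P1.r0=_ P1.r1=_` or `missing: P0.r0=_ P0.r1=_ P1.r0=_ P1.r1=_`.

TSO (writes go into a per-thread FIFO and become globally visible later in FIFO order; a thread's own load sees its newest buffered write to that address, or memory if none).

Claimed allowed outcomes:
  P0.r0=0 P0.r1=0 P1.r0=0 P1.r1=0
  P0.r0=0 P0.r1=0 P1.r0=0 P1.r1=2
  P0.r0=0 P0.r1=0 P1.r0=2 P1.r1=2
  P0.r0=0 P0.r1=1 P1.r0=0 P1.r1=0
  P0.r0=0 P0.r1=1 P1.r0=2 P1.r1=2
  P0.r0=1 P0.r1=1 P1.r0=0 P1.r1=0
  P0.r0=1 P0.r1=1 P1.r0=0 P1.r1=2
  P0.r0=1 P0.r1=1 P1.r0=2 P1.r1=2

outcome vector order: (P0.r0,P0.r1,P1.r0,P1.r1)
TSO: 9 outcomes — {(0,0,0,0); (0,0,0,2); (0,0,2,2); (0,1,0,0); (0,1,0,2); (0,1,2,2); (1,1,0,0); (1,1,0,2); (1,1,2,2)}
TSO∖claimed = {(0,1,0,2)}

missing: P0.r0=0 P0.r1=1 P1.r0=0 P1.r1=2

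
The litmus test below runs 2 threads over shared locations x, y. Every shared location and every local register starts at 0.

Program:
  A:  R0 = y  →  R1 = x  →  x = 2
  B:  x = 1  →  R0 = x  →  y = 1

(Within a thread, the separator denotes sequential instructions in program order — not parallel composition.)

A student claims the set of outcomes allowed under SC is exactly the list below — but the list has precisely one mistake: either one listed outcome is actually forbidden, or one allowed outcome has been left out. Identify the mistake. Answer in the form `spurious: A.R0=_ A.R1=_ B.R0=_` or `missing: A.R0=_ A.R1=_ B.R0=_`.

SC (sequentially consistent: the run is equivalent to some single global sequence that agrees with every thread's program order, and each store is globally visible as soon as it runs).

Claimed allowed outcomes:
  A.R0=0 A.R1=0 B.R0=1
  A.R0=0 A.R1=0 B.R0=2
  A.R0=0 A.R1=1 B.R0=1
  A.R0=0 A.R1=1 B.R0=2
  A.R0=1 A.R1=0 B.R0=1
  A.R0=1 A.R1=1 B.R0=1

outcome vector order: (A.R0,A.R1,B.R0)
SC (5): 0/0/1; 0/0/2; 0/1/1; 0/1/2; 1/1/1
claimed∖SC = {1/0/1}

spurious: A.R0=1 A.R1=0 B.R0=1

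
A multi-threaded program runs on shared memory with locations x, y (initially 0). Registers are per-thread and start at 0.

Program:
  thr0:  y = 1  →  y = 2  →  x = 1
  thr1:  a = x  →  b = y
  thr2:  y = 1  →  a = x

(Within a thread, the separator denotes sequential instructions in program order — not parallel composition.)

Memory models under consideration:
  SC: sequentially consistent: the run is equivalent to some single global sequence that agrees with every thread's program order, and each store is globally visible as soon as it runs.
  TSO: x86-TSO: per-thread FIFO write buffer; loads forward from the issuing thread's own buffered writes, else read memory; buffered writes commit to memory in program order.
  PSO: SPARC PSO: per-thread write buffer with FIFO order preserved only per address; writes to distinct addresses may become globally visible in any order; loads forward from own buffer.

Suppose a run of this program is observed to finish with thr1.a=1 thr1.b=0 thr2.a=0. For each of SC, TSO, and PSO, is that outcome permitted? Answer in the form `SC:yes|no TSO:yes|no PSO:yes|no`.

SC:no TSO:no PSO:yes

outcome vector order: (thr1.a,thr1.b,thr2.a)
SC: 10 outcomes — {000; 001; 010; 011; 020; 021; 110; 111; 120; 121}
TSO: 10 outcomes — {000; 001; 010; 011; 020; 021; 110; 111; 120; 121}
PSO: 12 outcomes — {000; 001; 010; 011; 020; 021; 100; 101; 110; 111; 120; 121}
target 100 ∈ {PSO}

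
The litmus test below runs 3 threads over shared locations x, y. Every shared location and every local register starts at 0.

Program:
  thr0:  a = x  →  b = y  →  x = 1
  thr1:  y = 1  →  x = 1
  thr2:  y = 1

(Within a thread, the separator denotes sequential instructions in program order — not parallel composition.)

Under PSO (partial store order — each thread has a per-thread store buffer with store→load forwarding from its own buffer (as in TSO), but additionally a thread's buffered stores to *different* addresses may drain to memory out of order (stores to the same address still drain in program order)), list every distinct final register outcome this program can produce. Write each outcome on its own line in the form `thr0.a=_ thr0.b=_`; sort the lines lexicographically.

outcome vector order: (thr0.a,thr0.b)
|PSO outcomes| = 4

thr0.a=0 thr0.b=0
thr0.a=0 thr0.b=1
thr0.a=1 thr0.b=0
thr0.a=1 thr0.b=1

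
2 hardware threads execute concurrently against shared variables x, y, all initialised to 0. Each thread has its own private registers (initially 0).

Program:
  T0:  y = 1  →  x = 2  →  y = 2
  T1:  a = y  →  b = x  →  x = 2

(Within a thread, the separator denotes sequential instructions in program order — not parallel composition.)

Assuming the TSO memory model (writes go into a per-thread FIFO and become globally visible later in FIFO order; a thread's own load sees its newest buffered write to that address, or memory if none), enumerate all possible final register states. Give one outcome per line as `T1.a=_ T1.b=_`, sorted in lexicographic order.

outcome vector order: (T1.a,T1.b)
|TSO outcomes| = 5

T1.a=0 T1.b=0
T1.a=0 T1.b=2
T1.a=1 T1.b=0
T1.a=1 T1.b=2
T1.a=2 T1.b=2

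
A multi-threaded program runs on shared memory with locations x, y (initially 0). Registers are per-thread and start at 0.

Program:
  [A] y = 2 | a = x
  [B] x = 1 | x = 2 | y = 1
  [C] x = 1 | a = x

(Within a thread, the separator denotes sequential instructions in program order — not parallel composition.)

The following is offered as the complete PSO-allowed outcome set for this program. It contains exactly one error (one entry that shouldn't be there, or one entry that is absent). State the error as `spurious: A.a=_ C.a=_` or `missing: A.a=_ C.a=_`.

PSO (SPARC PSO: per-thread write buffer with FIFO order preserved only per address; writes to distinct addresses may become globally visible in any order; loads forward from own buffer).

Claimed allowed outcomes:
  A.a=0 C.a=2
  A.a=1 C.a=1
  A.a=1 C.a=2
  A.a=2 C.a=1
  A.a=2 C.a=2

outcome vector order: (A.a,C.a)
PSO: 6 outcomes — {(0,1) (0,2) (1,1) (1,2) (2,1) (2,2)}
PSO∖claimed = {(0,1)}

missing: A.a=0 C.a=1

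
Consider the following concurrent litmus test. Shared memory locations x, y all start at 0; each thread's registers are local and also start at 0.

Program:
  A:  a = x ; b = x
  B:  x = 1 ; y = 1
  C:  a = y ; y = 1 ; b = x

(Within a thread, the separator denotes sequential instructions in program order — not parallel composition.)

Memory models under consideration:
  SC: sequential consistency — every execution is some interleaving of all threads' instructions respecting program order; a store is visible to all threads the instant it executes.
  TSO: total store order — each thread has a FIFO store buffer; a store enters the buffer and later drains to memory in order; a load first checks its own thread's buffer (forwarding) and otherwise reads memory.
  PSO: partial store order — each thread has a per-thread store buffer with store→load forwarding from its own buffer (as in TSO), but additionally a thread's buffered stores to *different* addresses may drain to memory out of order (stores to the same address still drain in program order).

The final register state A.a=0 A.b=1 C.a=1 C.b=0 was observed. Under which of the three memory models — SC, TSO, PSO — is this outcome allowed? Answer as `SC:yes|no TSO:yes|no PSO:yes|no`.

SC:no TSO:no PSO:yes

outcome vector order: (A.a,A.b,C.a,C.b)
SC: 9 outcomes — {0/0/0/0, 0/0/0/1, 0/0/1/1, 0/1/0/0, 0/1/0/1, 0/1/1/1, 1/1/0/0, 1/1/0/1, 1/1/1/1}
TSO: 9 outcomes — {0/0/0/0, 0/0/0/1, 0/0/1/1, 0/1/0/0, 0/1/0/1, 0/1/1/1, 1/1/0/0, 1/1/0/1, 1/1/1/1}
PSO: 12 outcomes — {0/0/0/0, 0/0/0/1, 0/0/1/0, 0/0/1/1, 0/1/0/0, 0/1/0/1, 0/1/1/0, 0/1/1/1, 1/1/0/0, 1/1/0/1, 1/1/1/0, 1/1/1/1}
target 0/1/1/0 ∈ {PSO}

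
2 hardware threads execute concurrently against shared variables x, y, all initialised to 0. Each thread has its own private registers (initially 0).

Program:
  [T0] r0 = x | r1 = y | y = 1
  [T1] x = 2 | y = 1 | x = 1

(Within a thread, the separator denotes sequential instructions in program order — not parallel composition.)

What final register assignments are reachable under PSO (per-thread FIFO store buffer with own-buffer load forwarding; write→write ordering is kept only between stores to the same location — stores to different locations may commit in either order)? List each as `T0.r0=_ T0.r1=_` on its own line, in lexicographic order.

T0.r0=0 T0.r1=0
T0.r0=0 T0.r1=1
T0.r0=1 T0.r1=0
T0.r0=1 T0.r1=1
T0.r0=2 T0.r1=0
T0.r0=2 T0.r1=1

outcome vector order: (T0.r0,T0.r1)
|PSO outcomes| = 6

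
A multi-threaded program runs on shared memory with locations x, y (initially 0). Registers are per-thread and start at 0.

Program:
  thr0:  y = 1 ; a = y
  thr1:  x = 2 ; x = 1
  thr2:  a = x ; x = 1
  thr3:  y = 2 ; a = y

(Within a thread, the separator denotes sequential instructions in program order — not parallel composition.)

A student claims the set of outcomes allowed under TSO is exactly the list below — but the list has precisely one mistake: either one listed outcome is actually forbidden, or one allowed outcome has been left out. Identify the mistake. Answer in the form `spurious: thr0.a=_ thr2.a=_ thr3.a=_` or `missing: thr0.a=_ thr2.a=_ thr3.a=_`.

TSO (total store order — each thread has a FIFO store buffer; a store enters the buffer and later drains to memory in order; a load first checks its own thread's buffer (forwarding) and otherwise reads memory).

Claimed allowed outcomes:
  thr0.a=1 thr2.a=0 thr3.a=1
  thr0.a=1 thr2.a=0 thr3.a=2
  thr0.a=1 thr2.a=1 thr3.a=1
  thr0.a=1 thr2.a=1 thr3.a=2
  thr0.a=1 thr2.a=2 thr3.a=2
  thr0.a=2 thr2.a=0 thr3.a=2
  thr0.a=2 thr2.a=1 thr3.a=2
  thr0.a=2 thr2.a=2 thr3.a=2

outcome vector order: (thr0.a,thr2.a,thr3.a)
TSO: 9 outcomes — {(1,0,1), (1,0,2), (1,1,1), (1,1,2), (1,2,1), (1,2,2), (2,0,2), (2,1,2), (2,2,2)}
TSO∖claimed = {(1,2,1)}

missing: thr0.a=1 thr2.a=2 thr3.a=1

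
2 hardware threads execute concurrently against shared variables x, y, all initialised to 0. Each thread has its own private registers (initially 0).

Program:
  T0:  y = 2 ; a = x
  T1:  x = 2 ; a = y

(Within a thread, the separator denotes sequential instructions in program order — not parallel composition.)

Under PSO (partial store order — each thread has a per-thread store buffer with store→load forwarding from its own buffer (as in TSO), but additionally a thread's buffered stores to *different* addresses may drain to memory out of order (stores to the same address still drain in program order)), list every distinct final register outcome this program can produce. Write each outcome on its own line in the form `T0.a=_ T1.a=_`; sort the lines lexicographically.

T0.a=0 T1.a=0
T0.a=0 T1.a=2
T0.a=2 T1.a=0
T0.a=2 T1.a=2

outcome vector order: (T0.a,T1.a)
|PSO outcomes| = 4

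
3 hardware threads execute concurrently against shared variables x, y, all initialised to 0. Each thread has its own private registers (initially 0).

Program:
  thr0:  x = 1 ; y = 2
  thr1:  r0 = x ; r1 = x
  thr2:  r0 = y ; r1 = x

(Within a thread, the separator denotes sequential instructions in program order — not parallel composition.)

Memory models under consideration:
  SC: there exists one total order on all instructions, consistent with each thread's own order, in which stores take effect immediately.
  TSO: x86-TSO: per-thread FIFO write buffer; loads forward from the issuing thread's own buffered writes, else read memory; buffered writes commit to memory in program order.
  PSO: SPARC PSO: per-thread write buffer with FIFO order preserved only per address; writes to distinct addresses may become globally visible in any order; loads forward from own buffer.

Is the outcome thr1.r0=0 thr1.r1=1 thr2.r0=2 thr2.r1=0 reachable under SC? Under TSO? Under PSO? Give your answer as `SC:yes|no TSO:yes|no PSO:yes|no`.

outcome vector order: (thr1.r0,thr1.r1,thr2.r0,thr2.r1)
SC (9): 0/0/0/0; 0/0/0/1; 0/0/2/1; 0/1/0/0; 0/1/0/1; 0/1/2/1; 1/1/0/0; 1/1/0/1; 1/1/2/1
TSO (9): 0/0/0/0; 0/0/0/1; 0/0/2/1; 0/1/0/0; 0/1/0/1; 0/1/2/1; 1/1/0/0; 1/1/0/1; 1/1/2/1
PSO (12): 0/0/0/0; 0/0/0/1; 0/0/2/0; 0/0/2/1; 0/1/0/0; 0/1/0/1; 0/1/2/0; 0/1/2/1; 1/1/0/0; 1/1/0/1; 1/1/2/0; 1/1/2/1
target 0/1/2/0 ∈ {PSO}

SC:no TSO:no PSO:yes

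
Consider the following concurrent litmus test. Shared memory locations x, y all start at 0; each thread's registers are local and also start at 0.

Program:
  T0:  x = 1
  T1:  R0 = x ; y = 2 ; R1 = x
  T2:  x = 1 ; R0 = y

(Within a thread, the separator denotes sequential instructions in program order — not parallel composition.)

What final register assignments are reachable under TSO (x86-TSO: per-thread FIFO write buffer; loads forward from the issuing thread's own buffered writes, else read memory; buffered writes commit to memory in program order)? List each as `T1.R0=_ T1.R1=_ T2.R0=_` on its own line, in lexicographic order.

outcome vector order: (T1.R0,T1.R1,T2.R0)
|TSO outcomes| = 6

T1.R0=0 T1.R1=0 T2.R0=0
T1.R0=0 T1.R1=0 T2.R0=2
T1.R0=0 T1.R1=1 T2.R0=0
T1.R0=0 T1.R1=1 T2.R0=2
T1.R0=1 T1.R1=1 T2.R0=0
T1.R0=1 T1.R1=1 T2.R0=2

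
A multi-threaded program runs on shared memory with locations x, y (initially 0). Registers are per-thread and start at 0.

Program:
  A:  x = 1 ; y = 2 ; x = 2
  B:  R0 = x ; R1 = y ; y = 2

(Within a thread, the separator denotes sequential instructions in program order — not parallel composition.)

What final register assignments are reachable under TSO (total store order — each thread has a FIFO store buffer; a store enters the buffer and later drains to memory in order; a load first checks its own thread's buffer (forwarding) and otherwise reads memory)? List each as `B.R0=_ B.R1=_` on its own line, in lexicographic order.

outcome vector order: (B.R0,B.R1)
|TSO outcomes| = 5

B.R0=0 B.R1=0
B.R0=0 B.R1=2
B.R0=1 B.R1=0
B.R0=1 B.R1=2
B.R0=2 B.R1=2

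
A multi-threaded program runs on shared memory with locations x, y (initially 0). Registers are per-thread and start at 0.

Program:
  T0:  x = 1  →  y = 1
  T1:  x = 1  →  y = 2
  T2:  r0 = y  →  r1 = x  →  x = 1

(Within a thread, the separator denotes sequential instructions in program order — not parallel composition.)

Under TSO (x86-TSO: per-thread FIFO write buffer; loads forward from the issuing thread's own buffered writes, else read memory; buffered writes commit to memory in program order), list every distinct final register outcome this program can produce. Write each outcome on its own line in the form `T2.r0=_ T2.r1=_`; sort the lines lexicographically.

outcome vector order: (T2.r0,T2.r1)
|TSO outcomes| = 4

T2.r0=0 T2.r1=0
T2.r0=0 T2.r1=1
T2.r0=1 T2.r1=1
T2.r0=2 T2.r1=1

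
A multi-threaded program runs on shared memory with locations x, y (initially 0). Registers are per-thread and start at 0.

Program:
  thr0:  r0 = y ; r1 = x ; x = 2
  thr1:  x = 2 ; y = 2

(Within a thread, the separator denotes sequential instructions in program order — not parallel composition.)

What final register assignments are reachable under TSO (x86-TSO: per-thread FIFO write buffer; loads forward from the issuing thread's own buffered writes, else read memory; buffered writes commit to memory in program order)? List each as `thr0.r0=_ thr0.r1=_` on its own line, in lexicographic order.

thr0.r0=0 thr0.r1=0
thr0.r0=0 thr0.r1=2
thr0.r0=2 thr0.r1=2

outcome vector order: (thr0.r0,thr0.r1)
|TSO outcomes| = 3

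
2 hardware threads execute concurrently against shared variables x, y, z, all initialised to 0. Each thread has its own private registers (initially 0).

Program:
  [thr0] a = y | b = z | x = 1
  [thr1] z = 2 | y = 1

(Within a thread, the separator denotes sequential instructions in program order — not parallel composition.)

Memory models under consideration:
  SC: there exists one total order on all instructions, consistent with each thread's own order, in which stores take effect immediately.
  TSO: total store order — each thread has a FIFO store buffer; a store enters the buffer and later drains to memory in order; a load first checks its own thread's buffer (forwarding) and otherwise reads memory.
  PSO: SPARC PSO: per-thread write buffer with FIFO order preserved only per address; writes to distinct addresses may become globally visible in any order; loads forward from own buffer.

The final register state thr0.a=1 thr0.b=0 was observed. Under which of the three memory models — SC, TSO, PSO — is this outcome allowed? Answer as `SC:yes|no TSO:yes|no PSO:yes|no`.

SC:no TSO:no PSO:yes

outcome vector order: (thr0.a,thr0.b)
SC (3): (0,0); (0,2); (1,2)
TSO (3): (0,0); (0,2); (1,2)
PSO (4): (0,0); (0,2); (1,0); (1,2)
target (1,0) ∈ {PSO}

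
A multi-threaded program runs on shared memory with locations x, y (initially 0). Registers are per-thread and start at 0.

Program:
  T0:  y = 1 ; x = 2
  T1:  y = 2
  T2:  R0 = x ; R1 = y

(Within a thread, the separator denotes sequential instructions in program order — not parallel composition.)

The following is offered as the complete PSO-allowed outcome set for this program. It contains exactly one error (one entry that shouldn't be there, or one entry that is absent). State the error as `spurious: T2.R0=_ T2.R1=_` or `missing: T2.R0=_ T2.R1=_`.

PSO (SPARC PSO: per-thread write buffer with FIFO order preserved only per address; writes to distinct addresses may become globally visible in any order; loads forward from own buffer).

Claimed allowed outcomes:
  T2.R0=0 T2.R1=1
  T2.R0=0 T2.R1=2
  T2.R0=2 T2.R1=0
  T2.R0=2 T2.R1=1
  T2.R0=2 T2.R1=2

outcome vector order: (T2.R0,T2.R1)
PSO: 6 outcomes — {(0,0); (0,1); (0,2); (2,0); (2,1); (2,2)}
PSO∖claimed = {(0,0)}

missing: T2.R0=0 T2.R1=0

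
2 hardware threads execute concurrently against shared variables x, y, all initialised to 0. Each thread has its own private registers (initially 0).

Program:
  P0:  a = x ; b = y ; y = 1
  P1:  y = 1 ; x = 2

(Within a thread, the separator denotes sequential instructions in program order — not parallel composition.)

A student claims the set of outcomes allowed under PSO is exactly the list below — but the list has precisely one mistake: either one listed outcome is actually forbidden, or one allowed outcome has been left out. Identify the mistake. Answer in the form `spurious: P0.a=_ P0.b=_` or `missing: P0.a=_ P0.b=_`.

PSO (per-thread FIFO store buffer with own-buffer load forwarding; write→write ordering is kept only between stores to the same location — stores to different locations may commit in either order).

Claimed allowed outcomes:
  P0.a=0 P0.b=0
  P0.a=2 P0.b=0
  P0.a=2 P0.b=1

outcome vector order: (P0.a,P0.b)
under PSO → (0,0); (0,1); (2,0); (2,1)
PSO∖claimed = {(0,1)}

missing: P0.a=0 P0.b=1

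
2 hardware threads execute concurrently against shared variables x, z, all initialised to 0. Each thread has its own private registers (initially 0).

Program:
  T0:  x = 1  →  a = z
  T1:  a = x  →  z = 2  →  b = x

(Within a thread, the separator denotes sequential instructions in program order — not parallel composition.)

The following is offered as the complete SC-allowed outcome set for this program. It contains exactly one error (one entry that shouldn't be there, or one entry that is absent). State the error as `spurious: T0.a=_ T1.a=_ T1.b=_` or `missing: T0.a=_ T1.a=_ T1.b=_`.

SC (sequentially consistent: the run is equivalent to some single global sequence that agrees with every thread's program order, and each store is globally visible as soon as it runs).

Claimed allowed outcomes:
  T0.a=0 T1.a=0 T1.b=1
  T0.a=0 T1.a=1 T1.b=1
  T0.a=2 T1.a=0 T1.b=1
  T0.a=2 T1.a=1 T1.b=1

outcome vector order: (T0.a,T1.a,T1.b)
SC (5): 001, 011, 200, 201, 211
SC∖claimed = {200}

missing: T0.a=2 T1.a=0 T1.b=0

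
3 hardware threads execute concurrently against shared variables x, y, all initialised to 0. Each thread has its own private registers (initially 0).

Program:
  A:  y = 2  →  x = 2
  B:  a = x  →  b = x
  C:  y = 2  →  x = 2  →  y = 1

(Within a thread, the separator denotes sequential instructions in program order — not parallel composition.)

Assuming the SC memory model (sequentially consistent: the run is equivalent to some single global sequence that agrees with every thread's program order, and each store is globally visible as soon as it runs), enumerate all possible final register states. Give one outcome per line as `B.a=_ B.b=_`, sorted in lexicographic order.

B.a=0 B.b=0
B.a=0 B.b=2
B.a=2 B.b=2

outcome vector order: (B.a,B.b)
|SC outcomes| = 3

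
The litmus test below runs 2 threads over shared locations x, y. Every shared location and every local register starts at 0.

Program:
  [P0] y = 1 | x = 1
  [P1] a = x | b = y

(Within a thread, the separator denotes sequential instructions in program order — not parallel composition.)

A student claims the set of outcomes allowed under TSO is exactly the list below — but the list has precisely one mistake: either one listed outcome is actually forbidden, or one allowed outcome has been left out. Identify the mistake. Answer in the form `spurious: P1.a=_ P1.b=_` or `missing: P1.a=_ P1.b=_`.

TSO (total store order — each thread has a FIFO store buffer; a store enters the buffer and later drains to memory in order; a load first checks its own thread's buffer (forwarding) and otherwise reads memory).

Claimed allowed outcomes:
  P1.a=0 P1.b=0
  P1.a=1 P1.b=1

missing: P1.a=0 P1.b=1

outcome vector order: (P1.a,P1.b)
[TSO] allowed = {<0 0> <0 1> <1 1>}
TSO∖claimed = {<0 1>}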